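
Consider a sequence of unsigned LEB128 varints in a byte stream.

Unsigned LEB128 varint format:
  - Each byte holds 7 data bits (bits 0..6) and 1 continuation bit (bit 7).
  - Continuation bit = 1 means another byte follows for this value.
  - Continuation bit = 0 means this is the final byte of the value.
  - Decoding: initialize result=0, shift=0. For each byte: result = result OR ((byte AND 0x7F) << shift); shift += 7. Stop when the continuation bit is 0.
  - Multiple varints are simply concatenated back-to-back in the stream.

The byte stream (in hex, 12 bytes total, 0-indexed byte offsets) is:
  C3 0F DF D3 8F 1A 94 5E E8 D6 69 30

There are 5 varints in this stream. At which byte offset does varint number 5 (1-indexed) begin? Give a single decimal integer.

Answer: 11

Derivation:
  byte[0]=0xC3 cont=1 payload=0x43=67: acc |= 67<<0 -> acc=67 shift=7
  byte[1]=0x0F cont=0 payload=0x0F=15: acc |= 15<<7 -> acc=1987 shift=14 [end]
Varint 1: bytes[0:2] = C3 0F -> value 1987 (2 byte(s))
  byte[2]=0xDF cont=1 payload=0x5F=95: acc |= 95<<0 -> acc=95 shift=7
  byte[3]=0xD3 cont=1 payload=0x53=83: acc |= 83<<7 -> acc=10719 shift=14
  byte[4]=0x8F cont=1 payload=0x0F=15: acc |= 15<<14 -> acc=256479 shift=21
  byte[5]=0x1A cont=0 payload=0x1A=26: acc |= 26<<21 -> acc=54782431 shift=28 [end]
Varint 2: bytes[2:6] = DF D3 8F 1A -> value 54782431 (4 byte(s))
  byte[6]=0x94 cont=1 payload=0x14=20: acc |= 20<<0 -> acc=20 shift=7
  byte[7]=0x5E cont=0 payload=0x5E=94: acc |= 94<<7 -> acc=12052 shift=14 [end]
Varint 3: bytes[6:8] = 94 5E -> value 12052 (2 byte(s))
  byte[8]=0xE8 cont=1 payload=0x68=104: acc |= 104<<0 -> acc=104 shift=7
  byte[9]=0xD6 cont=1 payload=0x56=86: acc |= 86<<7 -> acc=11112 shift=14
  byte[10]=0x69 cont=0 payload=0x69=105: acc |= 105<<14 -> acc=1731432 shift=21 [end]
Varint 4: bytes[8:11] = E8 D6 69 -> value 1731432 (3 byte(s))
  byte[11]=0x30 cont=0 payload=0x30=48: acc |= 48<<0 -> acc=48 shift=7 [end]
Varint 5: bytes[11:12] = 30 -> value 48 (1 byte(s))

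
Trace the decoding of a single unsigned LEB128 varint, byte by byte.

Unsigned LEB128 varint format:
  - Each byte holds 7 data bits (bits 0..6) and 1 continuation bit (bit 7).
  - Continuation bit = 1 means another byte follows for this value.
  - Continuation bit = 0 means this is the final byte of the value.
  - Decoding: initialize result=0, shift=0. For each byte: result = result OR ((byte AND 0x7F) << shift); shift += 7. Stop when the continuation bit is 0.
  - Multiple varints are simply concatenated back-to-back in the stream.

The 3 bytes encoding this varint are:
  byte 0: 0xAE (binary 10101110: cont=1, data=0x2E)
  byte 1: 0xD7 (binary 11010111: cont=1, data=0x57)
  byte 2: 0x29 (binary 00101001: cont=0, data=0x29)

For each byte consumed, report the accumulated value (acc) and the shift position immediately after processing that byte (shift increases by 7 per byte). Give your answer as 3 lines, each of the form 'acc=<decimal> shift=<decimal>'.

Answer: acc=46 shift=7
acc=11182 shift=14
acc=682926 shift=21

Derivation:
byte 0=0xAE: payload=0x2E=46, contrib = 46<<0 = 46; acc -> 46, shift -> 7
byte 1=0xD7: payload=0x57=87, contrib = 87<<7 = 11136; acc -> 11182, shift -> 14
byte 2=0x29: payload=0x29=41, contrib = 41<<14 = 671744; acc -> 682926, shift -> 21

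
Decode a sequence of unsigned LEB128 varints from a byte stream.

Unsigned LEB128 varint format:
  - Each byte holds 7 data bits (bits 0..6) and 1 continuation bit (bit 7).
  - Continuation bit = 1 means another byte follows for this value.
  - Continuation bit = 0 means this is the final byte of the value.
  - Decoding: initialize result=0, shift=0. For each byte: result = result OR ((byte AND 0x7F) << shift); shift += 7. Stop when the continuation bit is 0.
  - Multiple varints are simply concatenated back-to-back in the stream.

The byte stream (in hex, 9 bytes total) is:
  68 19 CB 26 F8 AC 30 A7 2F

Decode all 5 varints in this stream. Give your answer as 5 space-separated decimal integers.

  byte[0]=0x68 cont=0 payload=0x68=104: acc |= 104<<0 -> acc=104 shift=7 [end]
Varint 1: bytes[0:1] = 68 -> value 104 (1 byte(s))
  byte[1]=0x19 cont=0 payload=0x19=25: acc |= 25<<0 -> acc=25 shift=7 [end]
Varint 2: bytes[1:2] = 19 -> value 25 (1 byte(s))
  byte[2]=0xCB cont=1 payload=0x4B=75: acc |= 75<<0 -> acc=75 shift=7
  byte[3]=0x26 cont=0 payload=0x26=38: acc |= 38<<7 -> acc=4939 shift=14 [end]
Varint 3: bytes[2:4] = CB 26 -> value 4939 (2 byte(s))
  byte[4]=0xF8 cont=1 payload=0x78=120: acc |= 120<<0 -> acc=120 shift=7
  byte[5]=0xAC cont=1 payload=0x2C=44: acc |= 44<<7 -> acc=5752 shift=14
  byte[6]=0x30 cont=0 payload=0x30=48: acc |= 48<<14 -> acc=792184 shift=21 [end]
Varint 4: bytes[4:7] = F8 AC 30 -> value 792184 (3 byte(s))
  byte[7]=0xA7 cont=1 payload=0x27=39: acc |= 39<<0 -> acc=39 shift=7
  byte[8]=0x2F cont=0 payload=0x2F=47: acc |= 47<<7 -> acc=6055 shift=14 [end]
Varint 5: bytes[7:9] = A7 2F -> value 6055 (2 byte(s))

Answer: 104 25 4939 792184 6055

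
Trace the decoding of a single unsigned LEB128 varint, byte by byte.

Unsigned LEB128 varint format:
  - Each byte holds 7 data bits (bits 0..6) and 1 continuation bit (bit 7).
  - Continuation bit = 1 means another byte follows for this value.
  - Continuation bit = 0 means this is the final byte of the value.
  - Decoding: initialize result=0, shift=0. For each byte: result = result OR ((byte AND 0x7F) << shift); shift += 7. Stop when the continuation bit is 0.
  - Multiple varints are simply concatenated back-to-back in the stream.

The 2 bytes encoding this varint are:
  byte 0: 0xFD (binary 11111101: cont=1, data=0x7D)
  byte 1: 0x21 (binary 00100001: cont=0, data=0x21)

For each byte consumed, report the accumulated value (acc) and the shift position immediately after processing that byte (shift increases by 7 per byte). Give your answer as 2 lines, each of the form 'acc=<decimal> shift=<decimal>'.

Answer: acc=125 shift=7
acc=4349 shift=14

Derivation:
byte 0=0xFD: payload=0x7D=125, contrib = 125<<0 = 125; acc -> 125, shift -> 7
byte 1=0x21: payload=0x21=33, contrib = 33<<7 = 4224; acc -> 4349, shift -> 14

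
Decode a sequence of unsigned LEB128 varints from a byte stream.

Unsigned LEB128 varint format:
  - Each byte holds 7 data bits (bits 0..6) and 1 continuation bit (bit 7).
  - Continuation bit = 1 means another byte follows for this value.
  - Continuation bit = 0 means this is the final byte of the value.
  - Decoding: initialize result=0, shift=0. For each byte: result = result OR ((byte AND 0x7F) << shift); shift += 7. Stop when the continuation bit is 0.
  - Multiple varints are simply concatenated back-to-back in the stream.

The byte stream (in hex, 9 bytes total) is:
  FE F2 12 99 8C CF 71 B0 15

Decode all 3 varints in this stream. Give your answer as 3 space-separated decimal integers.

  byte[0]=0xFE cont=1 payload=0x7E=126: acc |= 126<<0 -> acc=126 shift=7
  byte[1]=0xF2 cont=1 payload=0x72=114: acc |= 114<<7 -> acc=14718 shift=14
  byte[2]=0x12 cont=0 payload=0x12=18: acc |= 18<<14 -> acc=309630 shift=21 [end]
Varint 1: bytes[0:3] = FE F2 12 -> value 309630 (3 byte(s))
  byte[3]=0x99 cont=1 payload=0x19=25: acc |= 25<<0 -> acc=25 shift=7
  byte[4]=0x8C cont=1 payload=0x0C=12: acc |= 12<<7 -> acc=1561 shift=14
  byte[5]=0xCF cont=1 payload=0x4F=79: acc |= 79<<14 -> acc=1295897 shift=21
  byte[6]=0x71 cont=0 payload=0x71=113: acc |= 113<<21 -> acc=238274073 shift=28 [end]
Varint 2: bytes[3:7] = 99 8C CF 71 -> value 238274073 (4 byte(s))
  byte[7]=0xB0 cont=1 payload=0x30=48: acc |= 48<<0 -> acc=48 shift=7
  byte[8]=0x15 cont=0 payload=0x15=21: acc |= 21<<7 -> acc=2736 shift=14 [end]
Varint 3: bytes[7:9] = B0 15 -> value 2736 (2 byte(s))

Answer: 309630 238274073 2736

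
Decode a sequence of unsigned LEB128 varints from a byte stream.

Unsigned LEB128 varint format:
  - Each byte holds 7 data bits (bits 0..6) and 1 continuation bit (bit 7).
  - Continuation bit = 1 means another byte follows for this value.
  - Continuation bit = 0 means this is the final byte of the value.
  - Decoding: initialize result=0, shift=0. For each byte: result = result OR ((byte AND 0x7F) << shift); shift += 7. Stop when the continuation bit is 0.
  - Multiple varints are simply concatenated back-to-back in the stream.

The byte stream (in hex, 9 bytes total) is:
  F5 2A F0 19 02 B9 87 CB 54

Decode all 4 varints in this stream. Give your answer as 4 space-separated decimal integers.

  byte[0]=0xF5 cont=1 payload=0x75=117: acc |= 117<<0 -> acc=117 shift=7
  byte[1]=0x2A cont=0 payload=0x2A=42: acc |= 42<<7 -> acc=5493 shift=14 [end]
Varint 1: bytes[0:2] = F5 2A -> value 5493 (2 byte(s))
  byte[2]=0xF0 cont=1 payload=0x70=112: acc |= 112<<0 -> acc=112 shift=7
  byte[3]=0x19 cont=0 payload=0x19=25: acc |= 25<<7 -> acc=3312 shift=14 [end]
Varint 2: bytes[2:4] = F0 19 -> value 3312 (2 byte(s))
  byte[4]=0x02 cont=0 payload=0x02=2: acc |= 2<<0 -> acc=2 shift=7 [end]
Varint 3: bytes[4:5] = 02 -> value 2 (1 byte(s))
  byte[5]=0xB9 cont=1 payload=0x39=57: acc |= 57<<0 -> acc=57 shift=7
  byte[6]=0x87 cont=1 payload=0x07=7: acc |= 7<<7 -> acc=953 shift=14
  byte[7]=0xCB cont=1 payload=0x4B=75: acc |= 75<<14 -> acc=1229753 shift=21
  byte[8]=0x54 cont=0 payload=0x54=84: acc |= 84<<21 -> acc=177390521 shift=28 [end]
Varint 4: bytes[5:9] = B9 87 CB 54 -> value 177390521 (4 byte(s))

Answer: 5493 3312 2 177390521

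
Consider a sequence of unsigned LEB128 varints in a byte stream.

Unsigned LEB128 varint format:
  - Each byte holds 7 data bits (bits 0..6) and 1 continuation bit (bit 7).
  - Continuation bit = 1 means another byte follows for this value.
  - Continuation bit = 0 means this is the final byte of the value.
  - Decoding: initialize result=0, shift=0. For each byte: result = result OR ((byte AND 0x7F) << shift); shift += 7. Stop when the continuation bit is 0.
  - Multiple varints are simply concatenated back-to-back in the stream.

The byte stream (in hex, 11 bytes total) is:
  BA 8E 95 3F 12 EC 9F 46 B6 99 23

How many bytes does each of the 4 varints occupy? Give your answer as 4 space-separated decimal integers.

Answer: 4 1 3 3

Derivation:
  byte[0]=0xBA cont=1 payload=0x3A=58: acc |= 58<<0 -> acc=58 shift=7
  byte[1]=0x8E cont=1 payload=0x0E=14: acc |= 14<<7 -> acc=1850 shift=14
  byte[2]=0x95 cont=1 payload=0x15=21: acc |= 21<<14 -> acc=345914 shift=21
  byte[3]=0x3F cont=0 payload=0x3F=63: acc |= 63<<21 -> acc=132466490 shift=28 [end]
Varint 1: bytes[0:4] = BA 8E 95 3F -> value 132466490 (4 byte(s))
  byte[4]=0x12 cont=0 payload=0x12=18: acc |= 18<<0 -> acc=18 shift=7 [end]
Varint 2: bytes[4:5] = 12 -> value 18 (1 byte(s))
  byte[5]=0xEC cont=1 payload=0x6C=108: acc |= 108<<0 -> acc=108 shift=7
  byte[6]=0x9F cont=1 payload=0x1F=31: acc |= 31<<7 -> acc=4076 shift=14
  byte[7]=0x46 cont=0 payload=0x46=70: acc |= 70<<14 -> acc=1150956 shift=21 [end]
Varint 3: bytes[5:8] = EC 9F 46 -> value 1150956 (3 byte(s))
  byte[8]=0xB6 cont=1 payload=0x36=54: acc |= 54<<0 -> acc=54 shift=7
  byte[9]=0x99 cont=1 payload=0x19=25: acc |= 25<<7 -> acc=3254 shift=14
  byte[10]=0x23 cont=0 payload=0x23=35: acc |= 35<<14 -> acc=576694 shift=21 [end]
Varint 4: bytes[8:11] = B6 99 23 -> value 576694 (3 byte(s))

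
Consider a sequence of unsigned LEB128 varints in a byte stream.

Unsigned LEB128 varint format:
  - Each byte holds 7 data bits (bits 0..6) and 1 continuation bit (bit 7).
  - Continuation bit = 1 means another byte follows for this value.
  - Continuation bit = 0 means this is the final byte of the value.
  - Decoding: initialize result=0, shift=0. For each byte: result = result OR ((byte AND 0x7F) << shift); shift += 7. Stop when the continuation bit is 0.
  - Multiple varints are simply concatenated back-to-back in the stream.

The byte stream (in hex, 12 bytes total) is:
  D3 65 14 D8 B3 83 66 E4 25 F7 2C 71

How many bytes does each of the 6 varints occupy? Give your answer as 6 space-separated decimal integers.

Answer: 2 1 4 2 2 1

Derivation:
  byte[0]=0xD3 cont=1 payload=0x53=83: acc |= 83<<0 -> acc=83 shift=7
  byte[1]=0x65 cont=0 payload=0x65=101: acc |= 101<<7 -> acc=13011 shift=14 [end]
Varint 1: bytes[0:2] = D3 65 -> value 13011 (2 byte(s))
  byte[2]=0x14 cont=0 payload=0x14=20: acc |= 20<<0 -> acc=20 shift=7 [end]
Varint 2: bytes[2:3] = 14 -> value 20 (1 byte(s))
  byte[3]=0xD8 cont=1 payload=0x58=88: acc |= 88<<0 -> acc=88 shift=7
  byte[4]=0xB3 cont=1 payload=0x33=51: acc |= 51<<7 -> acc=6616 shift=14
  byte[5]=0x83 cont=1 payload=0x03=3: acc |= 3<<14 -> acc=55768 shift=21
  byte[6]=0x66 cont=0 payload=0x66=102: acc |= 102<<21 -> acc=213965272 shift=28 [end]
Varint 3: bytes[3:7] = D8 B3 83 66 -> value 213965272 (4 byte(s))
  byte[7]=0xE4 cont=1 payload=0x64=100: acc |= 100<<0 -> acc=100 shift=7
  byte[8]=0x25 cont=0 payload=0x25=37: acc |= 37<<7 -> acc=4836 shift=14 [end]
Varint 4: bytes[7:9] = E4 25 -> value 4836 (2 byte(s))
  byte[9]=0xF7 cont=1 payload=0x77=119: acc |= 119<<0 -> acc=119 shift=7
  byte[10]=0x2C cont=0 payload=0x2C=44: acc |= 44<<7 -> acc=5751 shift=14 [end]
Varint 5: bytes[9:11] = F7 2C -> value 5751 (2 byte(s))
  byte[11]=0x71 cont=0 payload=0x71=113: acc |= 113<<0 -> acc=113 shift=7 [end]
Varint 6: bytes[11:12] = 71 -> value 113 (1 byte(s))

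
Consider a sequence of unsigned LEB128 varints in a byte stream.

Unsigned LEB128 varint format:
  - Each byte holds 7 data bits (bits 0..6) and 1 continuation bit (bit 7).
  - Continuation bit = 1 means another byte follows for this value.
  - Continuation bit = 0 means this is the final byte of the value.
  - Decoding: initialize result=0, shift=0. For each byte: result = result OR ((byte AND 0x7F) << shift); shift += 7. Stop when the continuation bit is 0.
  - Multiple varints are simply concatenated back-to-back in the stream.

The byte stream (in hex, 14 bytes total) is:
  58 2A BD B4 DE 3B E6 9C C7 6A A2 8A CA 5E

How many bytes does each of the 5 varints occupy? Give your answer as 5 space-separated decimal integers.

  byte[0]=0x58 cont=0 payload=0x58=88: acc |= 88<<0 -> acc=88 shift=7 [end]
Varint 1: bytes[0:1] = 58 -> value 88 (1 byte(s))
  byte[1]=0x2A cont=0 payload=0x2A=42: acc |= 42<<0 -> acc=42 shift=7 [end]
Varint 2: bytes[1:2] = 2A -> value 42 (1 byte(s))
  byte[2]=0xBD cont=1 payload=0x3D=61: acc |= 61<<0 -> acc=61 shift=7
  byte[3]=0xB4 cont=1 payload=0x34=52: acc |= 52<<7 -> acc=6717 shift=14
  byte[4]=0xDE cont=1 payload=0x5E=94: acc |= 94<<14 -> acc=1546813 shift=21
  byte[5]=0x3B cont=0 payload=0x3B=59: acc |= 59<<21 -> acc=125278781 shift=28 [end]
Varint 3: bytes[2:6] = BD B4 DE 3B -> value 125278781 (4 byte(s))
  byte[6]=0xE6 cont=1 payload=0x66=102: acc |= 102<<0 -> acc=102 shift=7
  byte[7]=0x9C cont=1 payload=0x1C=28: acc |= 28<<7 -> acc=3686 shift=14
  byte[8]=0xC7 cont=1 payload=0x47=71: acc |= 71<<14 -> acc=1166950 shift=21
  byte[9]=0x6A cont=0 payload=0x6A=106: acc |= 106<<21 -> acc=223465062 shift=28 [end]
Varint 4: bytes[6:10] = E6 9C C7 6A -> value 223465062 (4 byte(s))
  byte[10]=0xA2 cont=1 payload=0x22=34: acc |= 34<<0 -> acc=34 shift=7
  byte[11]=0x8A cont=1 payload=0x0A=10: acc |= 10<<7 -> acc=1314 shift=14
  byte[12]=0xCA cont=1 payload=0x4A=74: acc |= 74<<14 -> acc=1213730 shift=21
  byte[13]=0x5E cont=0 payload=0x5E=94: acc |= 94<<21 -> acc=198346018 shift=28 [end]
Varint 5: bytes[10:14] = A2 8A CA 5E -> value 198346018 (4 byte(s))

Answer: 1 1 4 4 4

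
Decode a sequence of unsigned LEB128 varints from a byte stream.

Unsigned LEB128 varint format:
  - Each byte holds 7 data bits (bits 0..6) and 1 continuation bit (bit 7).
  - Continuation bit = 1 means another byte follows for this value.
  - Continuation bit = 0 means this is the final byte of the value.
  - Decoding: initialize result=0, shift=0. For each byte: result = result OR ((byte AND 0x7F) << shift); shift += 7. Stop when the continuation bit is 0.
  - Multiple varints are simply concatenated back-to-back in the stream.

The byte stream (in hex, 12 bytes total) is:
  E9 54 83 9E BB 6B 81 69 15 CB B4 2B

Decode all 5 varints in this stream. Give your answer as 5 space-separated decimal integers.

Answer: 10857 225365763 13441 21 711243

Derivation:
  byte[0]=0xE9 cont=1 payload=0x69=105: acc |= 105<<0 -> acc=105 shift=7
  byte[1]=0x54 cont=0 payload=0x54=84: acc |= 84<<7 -> acc=10857 shift=14 [end]
Varint 1: bytes[0:2] = E9 54 -> value 10857 (2 byte(s))
  byte[2]=0x83 cont=1 payload=0x03=3: acc |= 3<<0 -> acc=3 shift=7
  byte[3]=0x9E cont=1 payload=0x1E=30: acc |= 30<<7 -> acc=3843 shift=14
  byte[4]=0xBB cont=1 payload=0x3B=59: acc |= 59<<14 -> acc=970499 shift=21
  byte[5]=0x6B cont=0 payload=0x6B=107: acc |= 107<<21 -> acc=225365763 shift=28 [end]
Varint 2: bytes[2:6] = 83 9E BB 6B -> value 225365763 (4 byte(s))
  byte[6]=0x81 cont=1 payload=0x01=1: acc |= 1<<0 -> acc=1 shift=7
  byte[7]=0x69 cont=0 payload=0x69=105: acc |= 105<<7 -> acc=13441 shift=14 [end]
Varint 3: bytes[6:8] = 81 69 -> value 13441 (2 byte(s))
  byte[8]=0x15 cont=0 payload=0x15=21: acc |= 21<<0 -> acc=21 shift=7 [end]
Varint 4: bytes[8:9] = 15 -> value 21 (1 byte(s))
  byte[9]=0xCB cont=1 payload=0x4B=75: acc |= 75<<0 -> acc=75 shift=7
  byte[10]=0xB4 cont=1 payload=0x34=52: acc |= 52<<7 -> acc=6731 shift=14
  byte[11]=0x2B cont=0 payload=0x2B=43: acc |= 43<<14 -> acc=711243 shift=21 [end]
Varint 5: bytes[9:12] = CB B4 2B -> value 711243 (3 byte(s))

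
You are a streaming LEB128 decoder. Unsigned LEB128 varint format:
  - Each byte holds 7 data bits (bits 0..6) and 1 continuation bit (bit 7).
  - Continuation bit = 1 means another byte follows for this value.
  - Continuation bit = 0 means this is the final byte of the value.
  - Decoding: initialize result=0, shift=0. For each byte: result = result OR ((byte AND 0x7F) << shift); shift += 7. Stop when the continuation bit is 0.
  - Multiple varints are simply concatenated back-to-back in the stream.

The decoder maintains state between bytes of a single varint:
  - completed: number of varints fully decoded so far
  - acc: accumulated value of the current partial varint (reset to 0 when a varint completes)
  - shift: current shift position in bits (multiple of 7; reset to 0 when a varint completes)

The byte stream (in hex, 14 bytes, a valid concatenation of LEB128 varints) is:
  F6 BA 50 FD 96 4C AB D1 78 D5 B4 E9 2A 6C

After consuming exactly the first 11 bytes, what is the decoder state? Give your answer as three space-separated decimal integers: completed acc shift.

byte[0]=0xF6 cont=1 payload=0x76: acc |= 118<<0 -> completed=0 acc=118 shift=7
byte[1]=0xBA cont=1 payload=0x3A: acc |= 58<<7 -> completed=0 acc=7542 shift=14
byte[2]=0x50 cont=0 payload=0x50: varint #1 complete (value=1318262); reset -> completed=1 acc=0 shift=0
byte[3]=0xFD cont=1 payload=0x7D: acc |= 125<<0 -> completed=1 acc=125 shift=7
byte[4]=0x96 cont=1 payload=0x16: acc |= 22<<7 -> completed=1 acc=2941 shift=14
byte[5]=0x4C cont=0 payload=0x4C: varint #2 complete (value=1248125); reset -> completed=2 acc=0 shift=0
byte[6]=0xAB cont=1 payload=0x2B: acc |= 43<<0 -> completed=2 acc=43 shift=7
byte[7]=0xD1 cont=1 payload=0x51: acc |= 81<<7 -> completed=2 acc=10411 shift=14
byte[8]=0x78 cont=0 payload=0x78: varint #3 complete (value=1976491); reset -> completed=3 acc=0 shift=0
byte[9]=0xD5 cont=1 payload=0x55: acc |= 85<<0 -> completed=3 acc=85 shift=7
byte[10]=0xB4 cont=1 payload=0x34: acc |= 52<<7 -> completed=3 acc=6741 shift=14

Answer: 3 6741 14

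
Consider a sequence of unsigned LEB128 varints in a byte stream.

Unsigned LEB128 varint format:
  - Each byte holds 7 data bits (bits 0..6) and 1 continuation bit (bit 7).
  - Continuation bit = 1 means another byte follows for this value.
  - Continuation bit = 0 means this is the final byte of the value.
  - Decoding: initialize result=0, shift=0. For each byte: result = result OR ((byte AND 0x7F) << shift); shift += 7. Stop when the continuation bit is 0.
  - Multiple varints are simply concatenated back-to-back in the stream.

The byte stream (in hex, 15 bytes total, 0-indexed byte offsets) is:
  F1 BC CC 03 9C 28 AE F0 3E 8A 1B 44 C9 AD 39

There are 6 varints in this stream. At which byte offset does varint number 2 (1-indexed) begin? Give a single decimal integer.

  byte[0]=0xF1 cont=1 payload=0x71=113: acc |= 113<<0 -> acc=113 shift=7
  byte[1]=0xBC cont=1 payload=0x3C=60: acc |= 60<<7 -> acc=7793 shift=14
  byte[2]=0xCC cont=1 payload=0x4C=76: acc |= 76<<14 -> acc=1252977 shift=21
  byte[3]=0x03 cont=0 payload=0x03=3: acc |= 3<<21 -> acc=7544433 shift=28 [end]
Varint 1: bytes[0:4] = F1 BC CC 03 -> value 7544433 (4 byte(s))
  byte[4]=0x9C cont=1 payload=0x1C=28: acc |= 28<<0 -> acc=28 shift=7
  byte[5]=0x28 cont=0 payload=0x28=40: acc |= 40<<7 -> acc=5148 shift=14 [end]
Varint 2: bytes[4:6] = 9C 28 -> value 5148 (2 byte(s))
  byte[6]=0xAE cont=1 payload=0x2E=46: acc |= 46<<0 -> acc=46 shift=7
  byte[7]=0xF0 cont=1 payload=0x70=112: acc |= 112<<7 -> acc=14382 shift=14
  byte[8]=0x3E cont=0 payload=0x3E=62: acc |= 62<<14 -> acc=1030190 shift=21 [end]
Varint 3: bytes[6:9] = AE F0 3E -> value 1030190 (3 byte(s))
  byte[9]=0x8A cont=1 payload=0x0A=10: acc |= 10<<0 -> acc=10 shift=7
  byte[10]=0x1B cont=0 payload=0x1B=27: acc |= 27<<7 -> acc=3466 shift=14 [end]
Varint 4: bytes[9:11] = 8A 1B -> value 3466 (2 byte(s))
  byte[11]=0x44 cont=0 payload=0x44=68: acc |= 68<<0 -> acc=68 shift=7 [end]
Varint 5: bytes[11:12] = 44 -> value 68 (1 byte(s))
  byte[12]=0xC9 cont=1 payload=0x49=73: acc |= 73<<0 -> acc=73 shift=7
  byte[13]=0xAD cont=1 payload=0x2D=45: acc |= 45<<7 -> acc=5833 shift=14
  byte[14]=0x39 cont=0 payload=0x39=57: acc |= 57<<14 -> acc=939721 shift=21 [end]
Varint 6: bytes[12:15] = C9 AD 39 -> value 939721 (3 byte(s))

Answer: 4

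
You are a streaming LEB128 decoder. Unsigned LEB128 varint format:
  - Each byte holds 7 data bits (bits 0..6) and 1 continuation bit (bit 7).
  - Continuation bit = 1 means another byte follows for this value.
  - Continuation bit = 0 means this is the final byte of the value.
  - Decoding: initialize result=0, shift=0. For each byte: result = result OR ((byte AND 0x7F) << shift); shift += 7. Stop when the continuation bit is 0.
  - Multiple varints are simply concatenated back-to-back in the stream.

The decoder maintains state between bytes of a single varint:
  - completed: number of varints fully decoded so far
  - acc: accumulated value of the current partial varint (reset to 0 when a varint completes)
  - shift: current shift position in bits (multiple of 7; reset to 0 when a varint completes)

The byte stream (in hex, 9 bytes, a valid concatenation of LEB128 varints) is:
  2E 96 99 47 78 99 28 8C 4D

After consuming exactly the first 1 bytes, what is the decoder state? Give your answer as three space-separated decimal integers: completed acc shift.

Answer: 1 0 0

Derivation:
byte[0]=0x2E cont=0 payload=0x2E: varint #1 complete (value=46); reset -> completed=1 acc=0 shift=0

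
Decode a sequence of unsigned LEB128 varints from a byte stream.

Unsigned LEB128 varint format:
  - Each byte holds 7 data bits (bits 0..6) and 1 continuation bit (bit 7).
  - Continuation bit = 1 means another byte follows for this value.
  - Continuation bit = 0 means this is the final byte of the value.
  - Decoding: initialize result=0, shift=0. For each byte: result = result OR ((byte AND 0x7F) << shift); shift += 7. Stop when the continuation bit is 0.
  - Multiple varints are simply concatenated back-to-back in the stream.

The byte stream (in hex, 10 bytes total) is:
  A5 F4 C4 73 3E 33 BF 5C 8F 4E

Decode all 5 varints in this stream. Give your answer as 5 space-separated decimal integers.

Answer: 242301477 62 51 11839 9999

Derivation:
  byte[0]=0xA5 cont=1 payload=0x25=37: acc |= 37<<0 -> acc=37 shift=7
  byte[1]=0xF4 cont=1 payload=0x74=116: acc |= 116<<7 -> acc=14885 shift=14
  byte[2]=0xC4 cont=1 payload=0x44=68: acc |= 68<<14 -> acc=1128997 shift=21
  byte[3]=0x73 cont=0 payload=0x73=115: acc |= 115<<21 -> acc=242301477 shift=28 [end]
Varint 1: bytes[0:4] = A5 F4 C4 73 -> value 242301477 (4 byte(s))
  byte[4]=0x3E cont=0 payload=0x3E=62: acc |= 62<<0 -> acc=62 shift=7 [end]
Varint 2: bytes[4:5] = 3E -> value 62 (1 byte(s))
  byte[5]=0x33 cont=0 payload=0x33=51: acc |= 51<<0 -> acc=51 shift=7 [end]
Varint 3: bytes[5:6] = 33 -> value 51 (1 byte(s))
  byte[6]=0xBF cont=1 payload=0x3F=63: acc |= 63<<0 -> acc=63 shift=7
  byte[7]=0x5C cont=0 payload=0x5C=92: acc |= 92<<7 -> acc=11839 shift=14 [end]
Varint 4: bytes[6:8] = BF 5C -> value 11839 (2 byte(s))
  byte[8]=0x8F cont=1 payload=0x0F=15: acc |= 15<<0 -> acc=15 shift=7
  byte[9]=0x4E cont=0 payload=0x4E=78: acc |= 78<<7 -> acc=9999 shift=14 [end]
Varint 5: bytes[8:10] = 8F 4E -> value 9999 (2 byte(s))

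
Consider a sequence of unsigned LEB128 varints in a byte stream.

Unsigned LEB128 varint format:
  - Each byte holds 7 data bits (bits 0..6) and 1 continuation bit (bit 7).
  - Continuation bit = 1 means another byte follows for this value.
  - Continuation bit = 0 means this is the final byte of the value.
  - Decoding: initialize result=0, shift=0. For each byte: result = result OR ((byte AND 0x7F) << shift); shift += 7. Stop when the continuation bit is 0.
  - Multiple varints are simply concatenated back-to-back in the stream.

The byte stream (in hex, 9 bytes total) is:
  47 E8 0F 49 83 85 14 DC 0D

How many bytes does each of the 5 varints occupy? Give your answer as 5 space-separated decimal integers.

Answer: 1 2 1 3 2

Derivation:
  byte[0]=0x47 cont=0 payload=0x47=71: acc |= 71<<0 -> acc=71 shift=7 [end]
Varint 1: bytes[0:1] = 47 -> value 71 (1 byte(s))
  byte[1]=0xE8 cont=1 payload=0x68=104: acc |= 104<<0 -> acc=104 shift=7
  byte[2]=0x0F cont=0 payload=0x0F=15: acc |= 15<<7 -> acc=2024 shift=14 [end]
Varint 2: bytes[1:3] = E8 0F -> value 2024 (2 byte(s))
  byte[3]=0x49 cont=0 payload=0x49=73: acc |= 73<<0 -> acc=73 shift=7 [end]
Varint 3: bytes[3:4] = 49 -> value 73 (1 byte(s))
  byte[4]=0x83 cont=1 payload=0x03=3: acc |= 3<<0 -> acc=3 shift=7
  byte[5]=0x85 cont=1 payload=0x05=5: acc |= 5<<7 -> acc=643 shift=14
  byte[6]=0x14 cont=0 payload=0x14=20: acc |= 20<<14 -> acc=328323 shift=21 [end]
Varint 4: bytes[4:7] = 83 85 14 -> value 328323 (3 byte(s))
  byte[7]=0xDC cont=1 payload=0x5C=92: acc |= 92<<0 -> acc=92 shift=7
  byte[8]=0x0D cont=0 payload=0x0D=13: acc |= 13<<7 -> acc=1756 shift=14 [end]
Varint 5: bytes[7:9] = DC 0D -> value 1756 (2 byte(s))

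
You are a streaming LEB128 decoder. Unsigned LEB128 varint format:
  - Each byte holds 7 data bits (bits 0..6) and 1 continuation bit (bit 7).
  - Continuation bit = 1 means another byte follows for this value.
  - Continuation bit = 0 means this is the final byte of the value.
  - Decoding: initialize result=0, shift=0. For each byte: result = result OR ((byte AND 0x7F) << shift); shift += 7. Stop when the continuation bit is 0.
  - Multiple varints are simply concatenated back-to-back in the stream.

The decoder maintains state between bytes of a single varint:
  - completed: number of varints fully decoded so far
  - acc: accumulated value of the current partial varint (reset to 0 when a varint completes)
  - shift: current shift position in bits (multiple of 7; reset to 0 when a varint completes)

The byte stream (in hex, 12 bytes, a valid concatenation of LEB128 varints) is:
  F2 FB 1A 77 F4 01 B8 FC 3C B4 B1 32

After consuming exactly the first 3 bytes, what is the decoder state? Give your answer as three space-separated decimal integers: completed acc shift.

byte[0]=0xF2 cont=1 payload=0x72: acc |= 114<<0 -> completed=0 acc=114 shift=7
byte[1]=0xFB cont=1 payload=0x7B: acc |= 123<<7 -> completed=0 acc=15858 shift=14
byte[2]=0x1A cont=0 payload=0x1A: varint #1 complete (value=441842); reset -> completed=1 acc=0 shift=0

Answer: 1 0 0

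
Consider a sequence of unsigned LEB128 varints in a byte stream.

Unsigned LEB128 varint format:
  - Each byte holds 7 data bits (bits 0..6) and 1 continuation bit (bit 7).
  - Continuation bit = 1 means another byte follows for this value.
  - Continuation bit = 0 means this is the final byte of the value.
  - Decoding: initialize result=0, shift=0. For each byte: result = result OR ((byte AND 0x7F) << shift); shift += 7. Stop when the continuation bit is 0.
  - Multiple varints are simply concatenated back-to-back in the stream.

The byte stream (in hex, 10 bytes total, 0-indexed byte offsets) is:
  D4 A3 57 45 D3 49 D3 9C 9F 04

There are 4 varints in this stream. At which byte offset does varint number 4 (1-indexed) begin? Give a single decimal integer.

Answer: 6

Derivation:
  byte[0]=0xD4 cont=1 payload=0x54=84: acc |= 84<<0 -> acc=84 shift=7
  byte[1]=0xA3 cont=1 payload=0x23=35: acc |= 35<<7 -> acc=4564 shift=14
  byte[2]=0x57 cont=0 payload=0x57=87: acc |= 87<<14 -> acc=1429972 shift=21 [end]
Varint 1: bytes[0:3] = D4 A3 57 -> value 1429972 (3 byte(s))
  byte[3]=0x45 cont=0 payload=0x45=69: acc |= 69<<0 -> acc=69 shift=7 [end]
Varint 2: bytes[3:4] = 45 -> value 69 (1 byte(s))
  byte[4]=0xD3 cont=1 payload=0x53=83: acc |= 83<<0 -> acc=83 shift=7
  byte[5]=0x49 cont=0 payload=0x49=73: acc |= 73<<7 -> acc=9427 shift=14 [end]
Varint 3: bytes[4:6] = D3 49 -> value 9427 (2 byte(s))
  byte[6]=0xD3 cont=1 payload=0x53=83: acc |= 83<<0 -> acc=83 shift=7
  byte[7]=0x9C cont=1 payload=0x1C=28: acc |= 28<<7 -> acc=3667 shift=14
  byte[8]=0x9F cont=1 payload=0x1F=31: acc |= 31<<14 -> acc=511571 shift=21
  byte[9]=0x04 cont=0 payload=0x04=4: acc |= 4<<21 -> acc=8900179 shift=28 [end]
Varint 4: bytes[6:10] = D3 9C 9F 04 -> value 8900179 (4 byte(s))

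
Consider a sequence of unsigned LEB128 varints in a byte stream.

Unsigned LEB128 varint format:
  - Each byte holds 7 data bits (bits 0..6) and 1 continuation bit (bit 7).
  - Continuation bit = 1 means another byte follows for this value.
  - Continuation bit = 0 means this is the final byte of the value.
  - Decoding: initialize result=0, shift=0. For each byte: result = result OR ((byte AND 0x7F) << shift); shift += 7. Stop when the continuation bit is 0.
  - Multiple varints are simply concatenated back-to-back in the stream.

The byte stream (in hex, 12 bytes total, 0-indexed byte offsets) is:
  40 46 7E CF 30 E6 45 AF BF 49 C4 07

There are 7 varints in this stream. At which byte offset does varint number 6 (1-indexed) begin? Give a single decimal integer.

  byte[0]=0x40 cont=0 payload=0x40=64: acc |= 64<<0 -> acc=64 shift=7 [end]
Varint 1: bytes[0:1] = 40 -> value 64 (1 byte(s))
  byte[1]=0x46 cont=0 payload=0x46=70: acc |= 70<<0 -> acc=70 shift=7 [end]
Varint 2: bytes[1:2] = 46 -> value 70 (1 byte(s))
  byte[2]=0x7E cont=0 payload=0x7E=126: acc |= 126<<0 -> acc=126 shift=7 [end]
Varint 3: bytes[2:3] = 7E -> value 126 (1 byte(s))
  byte[3]=0xCF cont=1 payload=0x4F=79: acc |= 79<<0 -> acc=79 shift=7
  byte[4]=0x30 cont=0 payload=0x30=48: acc |= 48<<7 -> acc=6223 shift=14 [end]
Varint 4: bytes[3:5] = CF 30 -> value 6223 (2 byte(s))
  byte[5]=0xE6 cont=1 payload=0x66=102: acc |= 102<<0 -> acc=102 shift=7
  byte[6]=0x45 cont=0 payload=0x45=69: acc |= 69<<7 -> acc=8934 shift=14 [end]
Varint 5: bytes[5:7] = E6 45 -> value 8934 (2 byte(s))
  byte[7]=0xAF cont=1 payload=0x2F=47: acc |= 47<<0 -> acc=47 shift=7
  byte[8]=0xBF cont=1 payload=0x3F=63: acc |= 63<<7 -> acc=8111 shift=14
  byte[9]=0x49 cont=0 payload=0x49=73: acc |= 73<<14 -> acc=1204143 shift=21 [end]
Varint 6: bytes[7:10] = AF BF 49 -> value 1204143 (3 byte(s))
  byte[10]=0xC4 cont=1 payload=0x44=68: acc |= 68<<0 -> acc=68 shift=7
  byte[11]=0x07 cont=0 payload=0x07=7: acc |= 7<<7 -> acc=964 shift=14 [end]
Varint 7: bytes[10:12] = C4 07 -> value 964 (2 byte(s))

Answer: 7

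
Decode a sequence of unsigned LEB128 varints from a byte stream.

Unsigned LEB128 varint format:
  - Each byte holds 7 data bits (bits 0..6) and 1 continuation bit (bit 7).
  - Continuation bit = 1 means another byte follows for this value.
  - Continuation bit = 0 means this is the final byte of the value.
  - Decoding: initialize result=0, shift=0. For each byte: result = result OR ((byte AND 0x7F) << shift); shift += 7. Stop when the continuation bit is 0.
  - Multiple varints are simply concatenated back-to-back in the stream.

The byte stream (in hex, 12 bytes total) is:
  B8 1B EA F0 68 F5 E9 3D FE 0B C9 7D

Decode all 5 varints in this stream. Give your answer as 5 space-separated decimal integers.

  byte[0]=0xB8 cont=1 payload=0x38=56: acc |= 56<<0 -> acc=56 shift=7
  byte[1]=0x1B cont=0 payload=0x1B=27: acc |= 27<<7 -> acc=3512 shift=14 [end]
Varint 1: bytes[0:2] = B8 1B -> value 3512 (2 byte(s))
  byte[2]=0xEA cont=1 payload=0x6A=106: acc |= 106<<0 -> acc=106 shift=7
  byte[3]=0xF0 cont=1 payload=0x70=112: acc |= 112<<7 -> acc=14442 shift=14
  byte[4]=0x68 cont=0 payload=0x68=104: acc |= 104<<14 -> acc=1718378 shift=21 [end]
Varint 2: bytes[2:5] = EA F0 68 -> value 1718378 (3 byte(s))
  byte[5]=0xF5 cont=1 payload=0x75=117: acc |= 117<<0 -> acc=117 shift=7
  byte[6]=0xE9 cont=1 payload=0x69=105: acc |= 105<<7 -> acc=13557 shift=14
  byte[7]=0x3D cont=0 payload=0x3D=61: acc |= 61<<14 -> acc=1012981 shift=21 [end]
Varint 3: bytes[5:8] = F5 E9 3D -> value 1012981 (3 byte(s))
  byte[8]=0xFE cont=1 payload=0x7E=126: acc |= 126<<0 -> acc=126 shift=7
  byte[9]=0x0B cont=0 payload=0x0B=11: acc |= 11<<7 -> acc=1534 shift=14 [end]
Varint 4: bytes[8:10] = FE 0B -> value 1534 (2 byte(s))
  byte[10]=0xC9 cont=1 payload=0x49=73: acc |= 73<<0 -> acc=73 shift=7
  byte[11]=0x7D cont=0 payload=0x7D=125: acc |= 125<<7 -> acc=16073 shift=14 [end]
Varint 5: bytes[10:12] = C9 7D -> value 16073 (2 byte(s))

Answer: 3512 1718378 1012981 1534 16073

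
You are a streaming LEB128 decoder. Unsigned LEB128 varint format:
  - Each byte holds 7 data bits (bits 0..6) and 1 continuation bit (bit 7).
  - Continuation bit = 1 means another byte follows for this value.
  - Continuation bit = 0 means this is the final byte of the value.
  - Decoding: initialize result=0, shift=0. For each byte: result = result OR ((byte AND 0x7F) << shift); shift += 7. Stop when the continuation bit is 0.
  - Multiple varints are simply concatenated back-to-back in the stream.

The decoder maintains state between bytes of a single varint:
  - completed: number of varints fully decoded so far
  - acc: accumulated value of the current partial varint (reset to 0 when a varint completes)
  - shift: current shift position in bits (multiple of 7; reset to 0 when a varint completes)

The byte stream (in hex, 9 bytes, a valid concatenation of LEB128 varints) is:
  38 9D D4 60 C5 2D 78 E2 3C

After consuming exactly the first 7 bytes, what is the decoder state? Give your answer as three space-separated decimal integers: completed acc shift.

Answer: 4 0 0

Derivation:
byte[0]=0x38 cont=0 payload=0x38: varint #1 complete (value=56); reset -> completed=1 acc=0 shift=0
byte[1]=0x9D cont=1 payload=0x1D: acc |= 29<<0 -> completed=1 acc=29 shift=7
byte[2]=0xD4 cont=1 payload=0x54: acc |= 84<<7 -> completed=1 acc=10781 shift=14
byte[3]=0x60 cont=0 payload=0x60: varint #2 complete (value=1583645); reset -> completed=2 acc=0 shift=0
byte[4]=0xC5 cont=1 payload=0x45: acc |= 69<<0 -> completed=2 acc=69 shift=7
byte[5]=0x2D cont=0 payload=0x2D: varint #3 complete (value=5829); reset -> completed=3 acc=0 shift=0
byte[6]=0x78 cont=0 payload=0x78: varint #4 complete (value=120); reset -> completed=4 acc=0 shift=0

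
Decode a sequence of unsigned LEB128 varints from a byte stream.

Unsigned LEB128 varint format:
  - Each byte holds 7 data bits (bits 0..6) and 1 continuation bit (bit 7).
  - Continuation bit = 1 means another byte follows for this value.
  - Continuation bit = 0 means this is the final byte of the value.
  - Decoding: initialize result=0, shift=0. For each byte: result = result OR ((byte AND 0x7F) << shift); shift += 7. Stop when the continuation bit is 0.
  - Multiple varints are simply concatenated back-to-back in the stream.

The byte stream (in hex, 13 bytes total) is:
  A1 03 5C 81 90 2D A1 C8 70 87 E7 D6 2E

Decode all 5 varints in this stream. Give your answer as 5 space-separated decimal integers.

  byte[0]=0xA1 cont=1 payload=0x21=33: acc |= 33<<0 -> acc=33 shift=7
  byte[1]=0x03 cont=0 payload=0x03=3: acc |= 3<<7 -> acc=417 shift=14 [end]
Varint 1: bytes[0:2] = A1 03 -> value 417 (2 byte(s))
  byte[2]=0x5C cont=0 payload=0x5C=92: acc |= 92<<0 -> acc=92 shift=7 [end]
Varint 2: bytes[2:3] = 5C -> value 92 (1 byte(s))
  byte[3]=0x81 cont=1 payload=0x01=1: acc |= 1<<0 -> acc=1 shift=7
  byte[4]=0x90 cont=1 payload=0x10=16: acc |= 16<<7 -> acc=2049 shift=14
  byte[5]=0x2D cont=0 payload=0x2D=45: acc |= 45<<14 -> acc=739329 shift=21 [end]
Varint 3: bytes[3:6] = 81 90 2D -> value 739329 (3 byte(s))
  byte[6]=0xA1 cont=1 payload=0x21=33: acc |= 33<<0 -> acc=33 shift=7
  byte[7]=0xC8 cont=1 payload=0x48=72: acc |= 72<<7 -> acc=9249 shift=14
  byte[8]=0x70 cont=0 payload=0x70=112: acc |= 112<<14 -> acc=1844257 shift=21 [end]
Varint 4: bytes[6:9] = A1 C8 70 -> value 1844257 (3 byte(s))
  byte[9]=0x87 cont=1 payload=0x07=7: acc |= 7<<0 -> acc=7 shift=7
  byte[10]=0xE7 cont=1 payload=0x67=103: acc |= 103<<7 -> acc=13191 shift=14
  byte[11]=0xD6 cont=1 payload=0x56=86: acc |= 86<<14 -> acc=1422215 shift=21
  byte[12]=0x2E cont=0 payload=0x2E=46: acc |= 46<<21 -> acc=97891207 shift=28 [end]
Varint 5: bytes[9:13] = 87 E7 D6 2E -> value 97891207 (4 byte(s))

Answer: 417 92 739329 1844257 97891207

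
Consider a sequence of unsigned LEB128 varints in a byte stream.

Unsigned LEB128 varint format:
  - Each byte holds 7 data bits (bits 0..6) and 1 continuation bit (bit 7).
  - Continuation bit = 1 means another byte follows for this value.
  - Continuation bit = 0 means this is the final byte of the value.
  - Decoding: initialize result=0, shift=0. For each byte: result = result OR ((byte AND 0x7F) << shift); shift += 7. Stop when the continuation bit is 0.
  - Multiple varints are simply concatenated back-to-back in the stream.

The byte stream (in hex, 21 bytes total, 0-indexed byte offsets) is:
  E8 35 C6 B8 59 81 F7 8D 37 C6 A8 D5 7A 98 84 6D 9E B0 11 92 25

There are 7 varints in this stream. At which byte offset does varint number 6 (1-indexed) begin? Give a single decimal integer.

Answer: 16

Derivation:
  byte[0]=0xE8 cont=1 payload=0x68=104: acc |= 104<<0 -> acc=104 shift=7
  byte[1]=0x35 cont=0 payload=0x35=53: acc |= 53<<7 -> acc=6888 shift=14 [end]
Varint 1: bytes[0:2] = E8 35 -> value 6888 (2 byte(s))
  byte[2]=0xC6 cont=1 payload=0x46=70: acc |= 70<<0 -> acc=70 shift=7
  byte[3]=0xB8 cont=1 payload=0x38=56: acc |= 56<<7 -> acc=7238 shift=14
  byte[4]=0x59 cont=0 payload=0x59=89: acc |= 89<<14 -> acc=1465414 shift=21 [end]
Varint 2: bytes[2:5] = C6 B8 59 -> value 1465414 (3 byte(s))
  byte[5]=0x81 cont=1 payload=0x01=1: acc |= 1<<0 -> acc=1 shift=7
  byte[6]=0xF7 cont=1 payload=0x77=119: acc |= 119<<7 -> acc=15233 shift=14
  byte[7]=0x8D cont=1 payload=0x0D=13: acc |= 13<<14 -> acc=228225 shift=21
  byte[8]=0x37 cont=0 payload=0x37=55: acc |= 55<<21 -> acc=115571585 shift=28 [end]
Varint 3: bytes[5:9] = 81 F7 8D 37 -> value 115571585 (4 byte(s))
  byte[9]=0xC6 cont=1 payload=0x46=70: acc |= 70<<0 -> acc=70 shift=7
  byte[10]=0xA8 cont=1 payload=0x28=40: acc |= 40<<7 -> acc=5190 shift=14
  byte[11]=0xD5 cont=1 payload=0x55=85: acc |= 85<<14 -> acc=1397830 shift=21
  byte[12]=0x7A cont=0 payload=0x7A=122: acc |= 122<<21 -> acc=257250374 shift=28 [end]
Varint 4: bytes[9:13] = C6 A8 D5 7A -> value 257250374 (4 byte(s))
  byte[13]=0x98 cont=1 payload=0x18=24: acc |= 24<<0 -> acc=24 shift=7
  byte[14]=0x84 cont=1 payload=0x04=4: acc |= 4<<7 -> acc=536 shift=14
  byte[15]=0x6D cont=0 payload=0x6D=109: acc |= 109<<14 -> acc=1786392 shift=21 [end]
Varint 5: bytes[13:16] = 98 84 6D -> value 1786392 (3 byte(s))
  byte[16]=0x9E cont=1 payload=0x1E=30: acc |= 30<<0 -> acc=30 shift=7
  byte[17]=0xB0 cont=1 payload=0x30=48: acc |= 48<<7 -> acc=6174 shift=14
  byte[18]=0x11 cont=0 payload=0x11=17: acc |= 17<<14 -> acc=284702 shift=21 [end]
Varint 6: bytes[16:19] = 9E B0 11 -> value 284702 (3 byte(s))
  byte[19]=0x92 cont=1 payload=0x12=18: acc |= 18<<0 -> acc=18 shift=7
  byte[20]=0x25 cont=0 payload=0x25=37: acc |= 37<<7 -> acc=4754 shift=14 [end]
Varint 7: bytes[19:21] = 92 25 -> value 4754 (2 byte(s))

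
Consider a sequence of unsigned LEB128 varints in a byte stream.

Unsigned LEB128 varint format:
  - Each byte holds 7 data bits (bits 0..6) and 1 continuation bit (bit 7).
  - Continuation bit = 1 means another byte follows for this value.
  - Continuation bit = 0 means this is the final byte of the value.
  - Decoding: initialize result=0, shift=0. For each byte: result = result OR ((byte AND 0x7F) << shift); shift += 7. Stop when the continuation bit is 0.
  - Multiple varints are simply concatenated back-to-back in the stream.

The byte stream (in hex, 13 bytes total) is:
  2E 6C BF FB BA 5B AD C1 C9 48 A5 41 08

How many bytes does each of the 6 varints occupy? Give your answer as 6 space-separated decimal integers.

Answer: 1 1 4 4 2 1

Derivation:
  byte[0]=0x2E cont=0 payload=0x2E=46: acc |= 46<<0 -> acc=46 shift=7 [end]
Varint 1: bytes[0:1] = 2E -> value 46 (1 byte(s))
  byte[1]=0x6C cont=0 payload=0x6C=108: acc |= 108<<0 -> acc=108 shift=7 [end]
Varint 2: bytes[1:2] = 6C -> value 108 (1 byte(s))
  byte[2]=0xBF cont=1 payload=0x3F=63: acc |= 63<<0 -> acc=63 shift=7
  byte[3]=0xFB cont=1 payload=0x7B=123: acc |= 123<<7 -> acc=15807 shift=14
  byte[4]=0xBA cont=1 payload=0x3A=58: acc |= 58<<14 -> acc=966079 shift=21
  byte[5]=0x5B cont=0 payload=0x5B=91: acc |= 91<<21 -> acc=191806911 shift=28 [end]
Varint 3: bytes[2:6] = BF FB BA 5B -> value 191806911 (4 byte(s))
  byte[6]=0xAD cont=1 payload=0x2D=45: acc |= 45<<0 -> acc=45 shift=7
  byte[7]=0xC1 cont=1 payload=0x41=65: acc |= 65<<7 -> acc=8365 shift=14
  byte[8]=0xC9 cont=1 payload=0x49=73: acc |= 73<<14 -> acc=1204397 shift=21
  byte[9]=0x48 cont=0 payload=0x48=72: acc |= 72<<21 -> acc=152199341 shift=28 [end]
Varint 4: bytes[6:10] = AD C1 C9 48 -> value 152199341 (4 byte(s))
  byte[10]=0xA5 cont=1 payload=0x25=37: acc |= 37<<0 -> acc=37 shift=7
  byte[11]=0x41 cont=0 payload=0x41=65: acc |= 65<<7 -> acc=8357 shift=14 [end]
Varint 5: bytes[10:12] = A5 41 -> value 8357 (2 byte(s))
  byte[12]=0x08 cont=0 payload=0x08=8: acc |= 8<<0 -> acc=8 shift=7 [end]
Varint 6: bytes[12:13] = 08 -> value 8 (1 byte(s))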